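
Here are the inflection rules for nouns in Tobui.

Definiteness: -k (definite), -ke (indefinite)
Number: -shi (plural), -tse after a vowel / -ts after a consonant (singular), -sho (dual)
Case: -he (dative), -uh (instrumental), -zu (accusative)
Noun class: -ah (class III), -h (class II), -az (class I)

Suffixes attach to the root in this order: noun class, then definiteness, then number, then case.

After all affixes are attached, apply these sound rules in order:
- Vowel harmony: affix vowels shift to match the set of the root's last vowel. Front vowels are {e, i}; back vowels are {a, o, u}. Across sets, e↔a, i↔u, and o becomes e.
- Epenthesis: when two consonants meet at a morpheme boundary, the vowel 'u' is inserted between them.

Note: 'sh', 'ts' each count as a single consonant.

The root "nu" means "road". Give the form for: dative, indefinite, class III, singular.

nuahukatsaha

Attach noun class class III -ah → nuah.
Attach definiteness indefinite -ke → nuahke.
Attach number singular -tse (after vowel 'e') → nuahketse.
Attach case dative -he → nuahketsehe.
Apply vowel harmony: nuahketsehe → nuahkatsaha.
Apply epenthesis: nuahkatsaha → nuahukatsaha.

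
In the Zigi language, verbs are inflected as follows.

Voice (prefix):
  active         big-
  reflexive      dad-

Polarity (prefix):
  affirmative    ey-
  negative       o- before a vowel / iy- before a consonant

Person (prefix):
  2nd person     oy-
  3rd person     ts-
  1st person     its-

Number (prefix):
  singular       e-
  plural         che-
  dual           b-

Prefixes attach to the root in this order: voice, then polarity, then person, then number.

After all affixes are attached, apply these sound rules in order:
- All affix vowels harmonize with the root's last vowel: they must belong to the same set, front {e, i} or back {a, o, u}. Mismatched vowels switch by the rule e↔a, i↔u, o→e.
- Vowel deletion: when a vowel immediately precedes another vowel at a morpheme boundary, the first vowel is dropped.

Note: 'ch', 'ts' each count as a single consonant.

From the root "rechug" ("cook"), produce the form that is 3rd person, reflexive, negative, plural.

Attach voice reflexive dad- → dadrechug.
Attach polarity negative iy- (before consonant 'd') → iydadrechug.
Attach person 3rd person ts- → tsiydadrechug.
Attach number plural che- → chetsiydadrechug.
Apply vowel harmony: chetsiydadrechug → chatsuydadrechug.
Vowel deletion: no change.

chatsuydadrechug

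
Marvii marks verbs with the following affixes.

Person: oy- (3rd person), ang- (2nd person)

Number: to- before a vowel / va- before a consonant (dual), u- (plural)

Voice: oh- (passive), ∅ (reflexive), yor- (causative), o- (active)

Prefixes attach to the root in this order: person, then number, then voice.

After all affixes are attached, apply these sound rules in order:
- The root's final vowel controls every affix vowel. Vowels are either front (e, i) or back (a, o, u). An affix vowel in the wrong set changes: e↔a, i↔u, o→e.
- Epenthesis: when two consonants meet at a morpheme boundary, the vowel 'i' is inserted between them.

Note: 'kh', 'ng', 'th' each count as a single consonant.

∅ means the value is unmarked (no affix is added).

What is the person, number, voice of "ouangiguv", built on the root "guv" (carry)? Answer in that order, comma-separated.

Segment: o-u-ang-guv.
person: ang- → 2nd person.
number: u- → plural.
voice: o- → active.

2nd person, plural, active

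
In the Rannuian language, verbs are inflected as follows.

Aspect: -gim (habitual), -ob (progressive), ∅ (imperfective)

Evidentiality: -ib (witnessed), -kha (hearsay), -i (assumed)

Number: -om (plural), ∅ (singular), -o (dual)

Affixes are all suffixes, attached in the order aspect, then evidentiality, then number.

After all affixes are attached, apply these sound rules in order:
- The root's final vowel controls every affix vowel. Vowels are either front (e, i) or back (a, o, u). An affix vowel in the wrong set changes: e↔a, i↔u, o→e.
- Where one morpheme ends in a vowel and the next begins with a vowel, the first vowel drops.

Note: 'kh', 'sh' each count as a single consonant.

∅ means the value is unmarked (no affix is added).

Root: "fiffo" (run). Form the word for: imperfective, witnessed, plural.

fiffubom

aspect = imperfective: zero marking, form stays fiffo.
Attach evidentiality witnessed -ib → fiffoib.
Attach number plural -om → fiffoibom.
Apply vowel harmony: fiffoibom → fiffoubom.
Apply vowel deletion: fiffoubom → fiffubom.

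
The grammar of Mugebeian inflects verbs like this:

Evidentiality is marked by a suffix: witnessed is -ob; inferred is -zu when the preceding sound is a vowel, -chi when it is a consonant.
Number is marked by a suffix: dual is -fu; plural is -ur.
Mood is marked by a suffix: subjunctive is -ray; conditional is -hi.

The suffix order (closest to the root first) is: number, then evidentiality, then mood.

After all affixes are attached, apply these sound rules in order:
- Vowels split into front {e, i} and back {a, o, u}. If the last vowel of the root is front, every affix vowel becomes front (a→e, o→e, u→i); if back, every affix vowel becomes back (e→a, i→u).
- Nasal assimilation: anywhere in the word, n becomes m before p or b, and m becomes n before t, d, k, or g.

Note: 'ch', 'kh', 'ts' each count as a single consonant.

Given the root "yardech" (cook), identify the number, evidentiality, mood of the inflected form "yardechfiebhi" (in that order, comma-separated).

dual, witnessed, conditional

Segment: yardech-fu-ob-hi.
number: -fu → dual.
evidentiality: -ob → witnessed.
mood: -hi → conditional.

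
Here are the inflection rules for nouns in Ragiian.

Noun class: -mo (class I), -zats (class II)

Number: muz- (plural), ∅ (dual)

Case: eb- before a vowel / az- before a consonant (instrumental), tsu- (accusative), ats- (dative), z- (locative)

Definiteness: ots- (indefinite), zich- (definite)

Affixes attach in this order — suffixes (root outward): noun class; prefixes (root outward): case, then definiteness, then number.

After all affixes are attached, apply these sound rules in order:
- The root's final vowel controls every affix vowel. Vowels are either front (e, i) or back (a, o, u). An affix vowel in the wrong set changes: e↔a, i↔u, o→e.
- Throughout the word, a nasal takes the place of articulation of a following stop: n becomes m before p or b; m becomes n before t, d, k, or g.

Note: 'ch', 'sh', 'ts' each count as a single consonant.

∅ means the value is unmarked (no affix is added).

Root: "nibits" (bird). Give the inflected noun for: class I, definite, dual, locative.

zichznibitsme

Attach case locative z- → znibits.
Attach definiteness definite zich- → zichznibits.
Attach noun class class I -mo → zichznibitsmo.
number = dual: zero marking, form stays zichznibitsmo.
Apply vowel harmony: zichznibitsmo → zichznibitsme.
Nasal assimilation: no change.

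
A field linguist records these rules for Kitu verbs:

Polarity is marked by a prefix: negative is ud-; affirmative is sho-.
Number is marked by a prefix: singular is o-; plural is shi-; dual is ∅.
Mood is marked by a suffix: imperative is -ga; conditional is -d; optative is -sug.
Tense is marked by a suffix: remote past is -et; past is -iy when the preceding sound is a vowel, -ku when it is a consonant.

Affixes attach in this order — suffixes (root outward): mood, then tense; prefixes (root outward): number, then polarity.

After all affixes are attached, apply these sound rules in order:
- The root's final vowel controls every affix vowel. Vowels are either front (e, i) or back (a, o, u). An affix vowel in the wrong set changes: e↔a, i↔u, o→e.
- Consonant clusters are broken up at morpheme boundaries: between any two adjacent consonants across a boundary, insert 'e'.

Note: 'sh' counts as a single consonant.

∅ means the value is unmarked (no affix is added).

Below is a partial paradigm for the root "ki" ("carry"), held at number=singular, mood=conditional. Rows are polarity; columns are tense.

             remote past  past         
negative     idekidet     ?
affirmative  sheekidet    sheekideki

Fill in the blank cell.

idekideki

Attach number singular o- → oki.
Attach mood conditional -d → okid.
Attach tense past -ku (after consonant 'd') → okidku.
Attach polarity negative ud- → udokidku.
Apply vowel harmony: udokidku → idekidki.
Apply epenthesis: idekidki → idekideki.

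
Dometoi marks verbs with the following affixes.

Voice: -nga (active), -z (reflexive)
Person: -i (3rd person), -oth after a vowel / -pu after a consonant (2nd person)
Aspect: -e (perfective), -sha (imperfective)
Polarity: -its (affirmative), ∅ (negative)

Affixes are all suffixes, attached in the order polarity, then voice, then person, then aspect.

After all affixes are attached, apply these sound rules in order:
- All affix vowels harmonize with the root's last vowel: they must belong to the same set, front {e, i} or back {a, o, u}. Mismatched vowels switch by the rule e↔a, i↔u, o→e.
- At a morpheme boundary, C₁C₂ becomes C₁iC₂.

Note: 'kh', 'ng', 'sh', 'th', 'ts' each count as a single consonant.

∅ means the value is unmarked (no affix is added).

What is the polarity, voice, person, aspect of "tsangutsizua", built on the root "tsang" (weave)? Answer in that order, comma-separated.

affirmative, reflexive, 3rd person, perfective

Segment: tsang-its-z-i-e.
polarity: -its → affirmative.
voice: -z → reflexive.
person: -i → 3rd person.
aspect: -e → perfective.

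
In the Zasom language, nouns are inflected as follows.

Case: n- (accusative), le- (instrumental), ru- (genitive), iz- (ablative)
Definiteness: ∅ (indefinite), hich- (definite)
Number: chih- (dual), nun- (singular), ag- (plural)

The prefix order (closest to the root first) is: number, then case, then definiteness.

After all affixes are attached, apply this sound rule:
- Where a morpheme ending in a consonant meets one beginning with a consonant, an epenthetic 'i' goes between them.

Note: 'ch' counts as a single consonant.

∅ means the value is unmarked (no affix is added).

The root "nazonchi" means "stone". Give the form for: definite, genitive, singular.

Attach number singular nun- → nunnazonchi.
Attach case genitive ru- → rununnazonchi.
Attach definiteness definite hich- → hichrununnazonchi.
Apply epenthesis: hichrununnazonchi → hichirununinazonchi.

hichirununinazonchi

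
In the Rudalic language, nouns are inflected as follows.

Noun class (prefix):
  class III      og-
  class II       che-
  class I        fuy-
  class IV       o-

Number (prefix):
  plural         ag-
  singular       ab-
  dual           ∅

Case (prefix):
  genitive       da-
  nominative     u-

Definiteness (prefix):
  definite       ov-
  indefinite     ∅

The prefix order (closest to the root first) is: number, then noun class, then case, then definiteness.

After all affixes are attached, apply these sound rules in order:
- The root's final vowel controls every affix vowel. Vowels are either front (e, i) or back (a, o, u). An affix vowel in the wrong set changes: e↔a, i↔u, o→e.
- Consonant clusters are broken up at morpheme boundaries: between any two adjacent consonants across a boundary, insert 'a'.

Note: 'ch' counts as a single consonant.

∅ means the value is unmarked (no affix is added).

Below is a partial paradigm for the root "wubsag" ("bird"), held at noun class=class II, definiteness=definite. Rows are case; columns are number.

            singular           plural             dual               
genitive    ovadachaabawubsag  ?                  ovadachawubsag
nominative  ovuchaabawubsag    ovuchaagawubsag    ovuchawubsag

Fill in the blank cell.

Attach number plural ag- → agwubsag.
Attach noun class class II che- → cheagwubsag.
Attach case genitive da- → dacheagwubsag.
Attach definiteness definite ov- → ovdacheagwubsag.
Apply vowel harmony: ovdacheagwubsag → ovdachaagwubsag.
Apply epenthesis: ovdachaagwubsag → ovadachaagawubsag.

ovadachaagawubsag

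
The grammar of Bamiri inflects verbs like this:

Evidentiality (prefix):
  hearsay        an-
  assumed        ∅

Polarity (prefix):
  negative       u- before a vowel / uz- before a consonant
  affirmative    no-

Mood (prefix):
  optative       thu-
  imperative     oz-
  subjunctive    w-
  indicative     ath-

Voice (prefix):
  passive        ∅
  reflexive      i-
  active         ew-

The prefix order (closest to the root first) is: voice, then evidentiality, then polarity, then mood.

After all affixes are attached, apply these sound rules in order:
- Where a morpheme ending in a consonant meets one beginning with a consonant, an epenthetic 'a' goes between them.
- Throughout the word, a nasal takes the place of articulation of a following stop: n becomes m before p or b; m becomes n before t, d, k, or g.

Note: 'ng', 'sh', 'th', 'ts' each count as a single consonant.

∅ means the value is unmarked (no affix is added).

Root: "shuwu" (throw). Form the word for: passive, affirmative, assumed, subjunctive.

voice = passive: zero marking, form stays shuwu.
evidentiality = assumed: zero marking, form stays shuwu.
Attach polarity affirmative no- → noshuwu.
Attach mood subjunctive w- → wnoshuwu.
Apply epenthesis: wnoshuwu → wanoshuwu.
Nasal assimilation: no change.

wanoshuwu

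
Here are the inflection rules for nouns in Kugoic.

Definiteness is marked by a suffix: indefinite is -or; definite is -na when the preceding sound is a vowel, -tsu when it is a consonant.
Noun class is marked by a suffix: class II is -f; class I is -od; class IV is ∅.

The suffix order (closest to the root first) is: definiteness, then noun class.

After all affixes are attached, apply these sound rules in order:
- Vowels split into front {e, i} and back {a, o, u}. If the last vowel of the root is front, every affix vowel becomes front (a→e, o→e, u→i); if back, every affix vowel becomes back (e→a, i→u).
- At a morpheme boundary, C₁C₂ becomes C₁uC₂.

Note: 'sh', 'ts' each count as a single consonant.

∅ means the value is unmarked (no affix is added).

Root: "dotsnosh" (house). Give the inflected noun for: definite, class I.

Attach definiteness definite -tsu (after consonant 'sh') → dotsnoshtsu.
Attach noun class class I -od → dotsnoshtsuod.
Vowel harmony: no change.
Apply epenthesis: dotsnoshtsuod → dotsnoshutsuod.

dotsnoshutsuod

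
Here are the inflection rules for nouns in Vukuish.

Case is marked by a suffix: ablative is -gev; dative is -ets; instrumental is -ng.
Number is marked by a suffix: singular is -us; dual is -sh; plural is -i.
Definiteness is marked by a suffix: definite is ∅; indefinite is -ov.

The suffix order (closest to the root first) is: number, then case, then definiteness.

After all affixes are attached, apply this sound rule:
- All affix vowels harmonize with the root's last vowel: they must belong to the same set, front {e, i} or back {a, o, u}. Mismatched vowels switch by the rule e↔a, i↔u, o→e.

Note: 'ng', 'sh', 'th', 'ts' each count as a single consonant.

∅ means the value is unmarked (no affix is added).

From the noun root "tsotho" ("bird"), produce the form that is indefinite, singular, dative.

tsothousatsov

Attach number singular -us → tsothous.
Attach case dative -ets → tsothousets.
Attach definiteness indefinite -ov → tsothousetsov.
Apply vowel harmony: tsothousetsov → tsothousatsov.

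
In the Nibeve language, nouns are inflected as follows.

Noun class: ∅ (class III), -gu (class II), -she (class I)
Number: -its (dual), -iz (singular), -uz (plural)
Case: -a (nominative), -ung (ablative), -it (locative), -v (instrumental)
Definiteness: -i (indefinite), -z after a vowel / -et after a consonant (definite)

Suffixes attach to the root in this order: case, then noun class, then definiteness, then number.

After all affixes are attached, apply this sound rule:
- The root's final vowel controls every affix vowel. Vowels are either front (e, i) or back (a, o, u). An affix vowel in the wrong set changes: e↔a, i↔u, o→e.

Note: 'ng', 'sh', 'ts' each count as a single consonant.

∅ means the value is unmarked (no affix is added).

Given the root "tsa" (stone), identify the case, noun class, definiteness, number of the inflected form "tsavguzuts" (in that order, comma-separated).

instrumental, class II, definite, dual

Segment: tsa-v-gu-z-its.
case: -v → instrumental.
noun class: -gu → class II.
definiteness: -z/et → definite.
number: -its → dual.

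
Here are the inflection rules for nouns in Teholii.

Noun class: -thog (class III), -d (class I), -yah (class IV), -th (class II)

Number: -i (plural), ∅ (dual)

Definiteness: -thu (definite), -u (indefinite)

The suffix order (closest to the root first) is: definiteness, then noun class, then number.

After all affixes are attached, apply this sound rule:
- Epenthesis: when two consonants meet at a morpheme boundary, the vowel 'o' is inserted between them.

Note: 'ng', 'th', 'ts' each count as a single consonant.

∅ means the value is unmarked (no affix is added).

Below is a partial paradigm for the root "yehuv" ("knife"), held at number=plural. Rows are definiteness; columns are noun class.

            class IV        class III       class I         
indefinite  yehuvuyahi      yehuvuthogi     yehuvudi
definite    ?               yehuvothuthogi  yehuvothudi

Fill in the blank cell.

Attach definiteness definite -thu → yehuvthu.
Attach noun class class IV -yah → yehuvthuyah.
Attach number plural -i → yehuvthuyahi.
Apply epenthesis: yehuvthuyahi → yehuvothuyahi.

yehuvothuyahi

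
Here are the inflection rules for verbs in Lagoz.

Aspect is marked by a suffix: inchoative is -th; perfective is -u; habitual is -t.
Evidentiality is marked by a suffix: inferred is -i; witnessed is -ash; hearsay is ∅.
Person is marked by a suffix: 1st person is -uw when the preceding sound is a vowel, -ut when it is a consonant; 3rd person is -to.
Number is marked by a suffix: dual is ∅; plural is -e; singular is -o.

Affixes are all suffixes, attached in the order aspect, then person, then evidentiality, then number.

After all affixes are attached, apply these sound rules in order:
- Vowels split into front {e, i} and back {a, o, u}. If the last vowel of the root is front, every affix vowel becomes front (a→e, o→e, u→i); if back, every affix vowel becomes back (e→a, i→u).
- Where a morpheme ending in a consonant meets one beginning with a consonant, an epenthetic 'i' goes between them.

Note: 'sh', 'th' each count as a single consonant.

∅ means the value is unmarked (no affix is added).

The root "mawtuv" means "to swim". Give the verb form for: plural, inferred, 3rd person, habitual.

Attach aspect habitual -t → mawtuvt.
Attach person 3rd person -to → mawtuvtto.
Attach evidentiality inferred -i → mawtuvttoi.
Attach number plural -e → mawtuvttoie.
Apply vowel harmony: mawtuvttoie → mawtuvttoua.
Apply epenthesis: mawtuvttoua → mawtuvititoua.

mawtuvititoua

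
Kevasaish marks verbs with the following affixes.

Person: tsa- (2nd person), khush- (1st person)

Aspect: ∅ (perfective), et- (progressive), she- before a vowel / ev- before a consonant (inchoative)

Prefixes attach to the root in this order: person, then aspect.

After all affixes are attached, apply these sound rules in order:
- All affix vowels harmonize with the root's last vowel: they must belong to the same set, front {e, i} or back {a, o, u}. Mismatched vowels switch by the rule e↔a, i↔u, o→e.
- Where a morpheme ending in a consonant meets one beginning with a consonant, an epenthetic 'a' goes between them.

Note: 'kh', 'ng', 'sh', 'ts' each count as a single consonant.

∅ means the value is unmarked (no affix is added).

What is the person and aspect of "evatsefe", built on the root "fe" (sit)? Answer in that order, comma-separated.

2nd person, inchoative

Segment: ev-tsa-fe.
person: tsa- → 2nd person.
aspect: she/ev- → inchoative.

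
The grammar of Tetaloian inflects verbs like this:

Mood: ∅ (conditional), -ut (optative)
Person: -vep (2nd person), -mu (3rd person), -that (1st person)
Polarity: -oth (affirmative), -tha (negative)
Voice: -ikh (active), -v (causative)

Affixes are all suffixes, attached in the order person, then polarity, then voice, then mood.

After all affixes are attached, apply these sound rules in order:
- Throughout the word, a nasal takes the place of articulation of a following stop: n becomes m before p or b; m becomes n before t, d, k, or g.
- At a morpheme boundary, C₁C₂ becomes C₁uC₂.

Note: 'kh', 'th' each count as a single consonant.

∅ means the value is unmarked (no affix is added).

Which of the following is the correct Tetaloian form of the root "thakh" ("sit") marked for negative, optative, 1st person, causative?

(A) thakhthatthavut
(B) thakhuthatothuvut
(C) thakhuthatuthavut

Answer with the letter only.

Attach person 1st person -that → thakhthat.
Attach polarity negative -tha → thakhthattha.
Attach voice causative -v → thakhthatthav.
Attach mood optative -ut → thakhthatthavut.
Nasal assimilation: no change.
Apply epenthesis: thakhthatthavut → thakhuthatuthavut.
So the correct form is thakhuthatuthavut, option (C).
(B) thakhuthatothuvut is wrong: it uses affirmative instead of negative for polarity.
(A) thakhthatthavut is wrong: it fails to apply the sound rule(s).

C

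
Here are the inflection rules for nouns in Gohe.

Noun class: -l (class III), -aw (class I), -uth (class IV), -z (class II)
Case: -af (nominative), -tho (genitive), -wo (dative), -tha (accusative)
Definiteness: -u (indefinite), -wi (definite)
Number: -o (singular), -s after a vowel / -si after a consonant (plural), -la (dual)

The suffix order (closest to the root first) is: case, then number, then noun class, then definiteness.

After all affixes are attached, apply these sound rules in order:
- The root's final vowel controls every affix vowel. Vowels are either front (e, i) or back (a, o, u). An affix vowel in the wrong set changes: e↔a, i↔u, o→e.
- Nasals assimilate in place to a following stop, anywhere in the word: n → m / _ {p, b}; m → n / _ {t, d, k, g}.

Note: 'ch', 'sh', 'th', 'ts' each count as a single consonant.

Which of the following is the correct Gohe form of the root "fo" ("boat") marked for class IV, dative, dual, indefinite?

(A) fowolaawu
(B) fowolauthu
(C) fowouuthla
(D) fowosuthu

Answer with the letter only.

Attach case dative -wo → fowo.
Attach number dual -la → fowola.
Attach noun class class IV -uth → fowolauth.
Attach definiteness indefinite -u → fowolauthu.
Vowel harmony: no change.
Nasal assimilation: no change.
So the correct form is fowolauthu, option (B).
(D) fowosuthu is wrong: it uses plural instead of dual for number.
(A) fowolaawu is wrong: it uses class I instead of class IV for noun class.
(C) fowouuthla is wrong: it has the affixes in the wrong order.

B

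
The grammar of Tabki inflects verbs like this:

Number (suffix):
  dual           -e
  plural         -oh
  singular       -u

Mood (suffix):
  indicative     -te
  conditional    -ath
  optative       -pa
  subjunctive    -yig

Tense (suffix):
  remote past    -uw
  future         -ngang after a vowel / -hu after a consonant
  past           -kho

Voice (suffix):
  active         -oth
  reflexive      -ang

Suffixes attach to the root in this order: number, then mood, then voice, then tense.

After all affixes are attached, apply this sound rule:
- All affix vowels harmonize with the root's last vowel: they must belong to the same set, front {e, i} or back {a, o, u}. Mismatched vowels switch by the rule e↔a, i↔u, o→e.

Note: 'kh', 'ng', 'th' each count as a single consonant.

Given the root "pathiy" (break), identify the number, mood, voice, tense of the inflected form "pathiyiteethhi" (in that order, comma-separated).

Segment: pathiy-u-te-oth-hu.
number: -u → singular.
mood: -te → indicative.
voice: -oth → active.
tense: -ngang/hu → future.

singular, indicative, active, future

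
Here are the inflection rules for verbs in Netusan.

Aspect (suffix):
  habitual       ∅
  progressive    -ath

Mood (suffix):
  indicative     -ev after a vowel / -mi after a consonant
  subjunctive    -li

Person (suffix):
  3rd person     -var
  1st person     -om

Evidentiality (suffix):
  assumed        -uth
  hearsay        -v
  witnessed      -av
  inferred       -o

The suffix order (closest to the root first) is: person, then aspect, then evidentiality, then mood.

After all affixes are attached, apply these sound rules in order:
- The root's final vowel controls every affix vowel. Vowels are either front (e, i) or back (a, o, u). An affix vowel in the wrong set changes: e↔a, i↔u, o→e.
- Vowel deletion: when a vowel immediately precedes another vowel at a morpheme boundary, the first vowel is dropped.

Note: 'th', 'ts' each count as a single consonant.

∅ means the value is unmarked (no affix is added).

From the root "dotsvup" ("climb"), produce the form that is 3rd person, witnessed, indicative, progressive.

Attach person 3rd person -var → dotsvupvar.
Attach aspect progressive -ath → dotsvupvarath.
Attach evidentiality witnessed -av → dotsvupvarathav.
Attach mood indicative -mi (after consonant 'v') → dotsvupvarathavmi.
Apply vowel harmony: dotsvupvarathavmi → dotsvupvarathavmu.
Vowel deletion: no change.

dotsvupvarathavmu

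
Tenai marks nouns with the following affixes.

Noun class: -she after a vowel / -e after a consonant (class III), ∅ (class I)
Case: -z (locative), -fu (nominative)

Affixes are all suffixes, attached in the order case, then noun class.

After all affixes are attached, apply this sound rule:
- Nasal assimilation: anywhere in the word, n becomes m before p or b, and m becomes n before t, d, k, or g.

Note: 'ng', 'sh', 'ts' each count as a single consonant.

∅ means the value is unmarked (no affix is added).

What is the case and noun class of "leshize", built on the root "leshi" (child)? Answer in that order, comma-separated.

locative, class III

Segment: leshi-z-e.
case: -z → locative.
noun class: -she/e → class III.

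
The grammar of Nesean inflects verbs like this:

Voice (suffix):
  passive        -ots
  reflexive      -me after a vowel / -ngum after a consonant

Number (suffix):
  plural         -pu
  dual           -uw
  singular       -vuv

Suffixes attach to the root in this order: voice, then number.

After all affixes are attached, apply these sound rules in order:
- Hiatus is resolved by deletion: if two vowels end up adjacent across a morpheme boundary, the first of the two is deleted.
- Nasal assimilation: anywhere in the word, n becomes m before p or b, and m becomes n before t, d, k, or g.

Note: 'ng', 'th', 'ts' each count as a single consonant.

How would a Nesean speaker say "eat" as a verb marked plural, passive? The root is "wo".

Attach voice passive -ots → woots.
Attach number plural -pu → wootspu.
Apply vowel deletion: wootspu → wotspu.
Nasal assimilation: no change.

wotspu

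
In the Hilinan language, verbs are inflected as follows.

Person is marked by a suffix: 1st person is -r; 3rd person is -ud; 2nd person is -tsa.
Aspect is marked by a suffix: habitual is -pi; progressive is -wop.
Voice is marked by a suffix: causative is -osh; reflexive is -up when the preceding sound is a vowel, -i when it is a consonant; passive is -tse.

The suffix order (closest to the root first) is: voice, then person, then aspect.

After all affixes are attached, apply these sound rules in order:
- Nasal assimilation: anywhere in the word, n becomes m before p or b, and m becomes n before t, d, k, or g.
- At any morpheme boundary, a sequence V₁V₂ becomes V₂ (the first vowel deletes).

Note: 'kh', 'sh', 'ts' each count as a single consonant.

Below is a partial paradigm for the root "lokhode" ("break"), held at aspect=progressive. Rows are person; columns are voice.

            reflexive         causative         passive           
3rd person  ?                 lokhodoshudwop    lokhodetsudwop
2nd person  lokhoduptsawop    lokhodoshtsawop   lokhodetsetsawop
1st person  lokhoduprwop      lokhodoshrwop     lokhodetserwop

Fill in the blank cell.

Attach voice reflexive -up (after vowel 'e') → lokhodeup.
Attach person 3rd person -ud → lokhodeupud.
Attach aspect progressive -wop → lokhodeupudwop.
Nasal assimilation: no change.
Apply vowel deletion: lokhodeupudwop → lokhodupudwop.

lokhodupudwop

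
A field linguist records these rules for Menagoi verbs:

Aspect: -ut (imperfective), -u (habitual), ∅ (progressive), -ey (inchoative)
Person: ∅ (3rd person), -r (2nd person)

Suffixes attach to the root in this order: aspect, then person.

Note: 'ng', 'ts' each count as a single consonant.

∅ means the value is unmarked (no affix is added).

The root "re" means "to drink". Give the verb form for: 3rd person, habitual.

reu

Attach aspect habitual -u → reu.
person = 3rd person: zero marking, form stays reu.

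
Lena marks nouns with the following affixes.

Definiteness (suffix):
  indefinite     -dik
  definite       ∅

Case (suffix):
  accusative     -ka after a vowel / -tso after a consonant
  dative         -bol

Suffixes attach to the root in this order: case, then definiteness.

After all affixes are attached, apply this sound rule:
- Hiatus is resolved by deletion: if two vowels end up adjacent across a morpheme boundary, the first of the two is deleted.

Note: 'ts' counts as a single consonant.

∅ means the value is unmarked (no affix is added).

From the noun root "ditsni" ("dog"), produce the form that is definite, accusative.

Attach case accusative -ka (after vowel 'i') → ditsnika.
definiteness = definite: zero marking, form stays ditsnika.
Vowel deletion: no change.

ditsnika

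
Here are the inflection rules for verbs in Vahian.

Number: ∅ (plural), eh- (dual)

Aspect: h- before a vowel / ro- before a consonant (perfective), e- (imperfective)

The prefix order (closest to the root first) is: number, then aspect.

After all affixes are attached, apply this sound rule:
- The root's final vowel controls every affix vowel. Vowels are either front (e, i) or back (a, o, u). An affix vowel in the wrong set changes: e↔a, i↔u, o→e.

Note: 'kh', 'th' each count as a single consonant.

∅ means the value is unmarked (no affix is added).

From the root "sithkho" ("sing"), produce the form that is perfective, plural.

rosithkho

number = plural: zero marking, form stays sithkho.
Attach aspect perfective ro- (before consonant 's') → rosithkho.
Vowel harmony: no change.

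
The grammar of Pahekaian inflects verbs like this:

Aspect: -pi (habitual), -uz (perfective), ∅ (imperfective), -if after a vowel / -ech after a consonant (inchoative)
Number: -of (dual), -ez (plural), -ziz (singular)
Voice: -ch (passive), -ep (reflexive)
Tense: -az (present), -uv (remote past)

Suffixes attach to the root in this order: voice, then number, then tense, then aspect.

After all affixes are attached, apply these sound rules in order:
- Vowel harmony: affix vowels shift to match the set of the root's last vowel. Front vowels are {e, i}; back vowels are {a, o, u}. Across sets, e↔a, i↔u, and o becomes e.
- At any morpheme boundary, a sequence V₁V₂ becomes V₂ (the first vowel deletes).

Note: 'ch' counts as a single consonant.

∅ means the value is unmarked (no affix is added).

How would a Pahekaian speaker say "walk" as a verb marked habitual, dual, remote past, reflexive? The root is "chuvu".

Attach voice reflexive -ep → chuvuep.
Attach number dual -of → chuvuepof.
Attach tense remote past -uv → chuvuepofuv.
Attach aspect habitual -pi → chuvuepofuvpi.
Apply vowel harmony: chuvuepofuvpi → chuvuapofuvpu.
Apply vowel deletion: chuvuapofuvpu → chuvapofuvpu.

chuvapofuvpu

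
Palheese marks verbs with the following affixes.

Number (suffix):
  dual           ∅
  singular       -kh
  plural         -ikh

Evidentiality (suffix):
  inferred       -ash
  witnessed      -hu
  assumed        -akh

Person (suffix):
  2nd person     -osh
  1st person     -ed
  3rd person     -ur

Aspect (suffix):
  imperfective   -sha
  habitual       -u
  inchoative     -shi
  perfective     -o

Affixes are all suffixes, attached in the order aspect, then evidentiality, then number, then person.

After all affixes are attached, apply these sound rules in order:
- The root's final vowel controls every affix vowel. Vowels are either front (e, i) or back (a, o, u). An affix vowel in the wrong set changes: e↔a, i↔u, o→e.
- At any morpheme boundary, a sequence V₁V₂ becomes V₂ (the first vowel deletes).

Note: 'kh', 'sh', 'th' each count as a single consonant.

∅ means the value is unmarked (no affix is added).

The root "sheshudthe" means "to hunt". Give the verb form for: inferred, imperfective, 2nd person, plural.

Attach aspect imperfective -sha → sheshudthesha.
Attach evidentiality inferred -ash → sheshudtheshaash.
Attach number plural -ikh → sheshudtheshaashikh.
Attach person 2nd person -osh → sheshudtheshaashikhosh.
Apply vowel harmony: sheshudtheshaashikhosh → sheshudthesheeshikhesh.
Apply vowel deletion: sheshudthesheeshikhesh → sheshudthesheshikhesh.

sheshudthesheshikhesh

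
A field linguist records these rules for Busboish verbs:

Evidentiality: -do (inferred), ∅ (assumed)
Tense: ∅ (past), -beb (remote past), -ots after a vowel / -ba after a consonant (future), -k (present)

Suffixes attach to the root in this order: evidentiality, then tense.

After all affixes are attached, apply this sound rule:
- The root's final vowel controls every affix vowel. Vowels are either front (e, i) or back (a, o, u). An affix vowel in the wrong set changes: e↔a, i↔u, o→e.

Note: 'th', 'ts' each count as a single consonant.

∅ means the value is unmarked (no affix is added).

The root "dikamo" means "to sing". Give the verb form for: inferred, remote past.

dikamodobab

Attach evidentiality inferred -do → dikamodo.
Attach tense remote past -beb → dikamodobeb.
Apply vowel harmony: dikamodobeb → dikamodobab.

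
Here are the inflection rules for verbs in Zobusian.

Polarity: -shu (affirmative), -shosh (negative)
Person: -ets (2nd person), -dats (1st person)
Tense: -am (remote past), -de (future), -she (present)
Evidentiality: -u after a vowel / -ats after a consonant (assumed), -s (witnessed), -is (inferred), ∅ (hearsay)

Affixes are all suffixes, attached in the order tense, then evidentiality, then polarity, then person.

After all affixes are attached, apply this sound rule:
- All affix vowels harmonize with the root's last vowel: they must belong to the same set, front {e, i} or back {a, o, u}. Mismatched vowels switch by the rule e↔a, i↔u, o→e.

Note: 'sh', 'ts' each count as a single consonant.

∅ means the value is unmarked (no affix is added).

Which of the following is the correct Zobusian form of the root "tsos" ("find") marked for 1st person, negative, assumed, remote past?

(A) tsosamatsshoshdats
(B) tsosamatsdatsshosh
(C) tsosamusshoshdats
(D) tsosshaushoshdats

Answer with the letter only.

A

Attach tense remote past -am → tsosam.
Attach evidentiality assumed -ats (after consonant 'm') → tsosamats.
Attach polarity negative -shosh → tsosamatsshosh.
Attach person 1st person -dats → tsosamatsshoshdats.
Vowel harmony: no change.
So the correct form is tsosamatsshoshdats, option (A).
(B) tsosamatsdatsshosh is wrong: it has the affixes in the wrong order.
(D) tsosshaushoshdats is wrong: it uses present instead of remote past for tense.
(C) tsosamusshoshdats is wrong: it uses inferred instead of assumed for evidentiality.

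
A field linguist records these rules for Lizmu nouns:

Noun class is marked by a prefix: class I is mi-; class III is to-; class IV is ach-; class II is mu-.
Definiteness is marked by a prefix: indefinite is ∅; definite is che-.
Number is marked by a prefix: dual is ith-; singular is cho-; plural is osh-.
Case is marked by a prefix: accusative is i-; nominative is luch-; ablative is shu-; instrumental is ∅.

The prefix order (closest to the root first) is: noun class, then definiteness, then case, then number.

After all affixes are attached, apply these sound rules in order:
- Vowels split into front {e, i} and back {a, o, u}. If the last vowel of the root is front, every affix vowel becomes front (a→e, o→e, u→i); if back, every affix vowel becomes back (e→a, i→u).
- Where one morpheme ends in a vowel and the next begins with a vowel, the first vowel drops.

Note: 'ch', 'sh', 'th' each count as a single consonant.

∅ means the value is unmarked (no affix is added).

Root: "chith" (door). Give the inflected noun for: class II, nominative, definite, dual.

Attach noun class class II mu- → muchith.
Attach definiteness definite che- → chemuchith.
Attach case nominative luch- → luchchemuchith.
Attach number dual ith- → ithluchchemuchith.
Apply vowel harmony: ithluchchemuchith → ithlichchemichith.
Vowel deletion: no change.

ithlichchemichith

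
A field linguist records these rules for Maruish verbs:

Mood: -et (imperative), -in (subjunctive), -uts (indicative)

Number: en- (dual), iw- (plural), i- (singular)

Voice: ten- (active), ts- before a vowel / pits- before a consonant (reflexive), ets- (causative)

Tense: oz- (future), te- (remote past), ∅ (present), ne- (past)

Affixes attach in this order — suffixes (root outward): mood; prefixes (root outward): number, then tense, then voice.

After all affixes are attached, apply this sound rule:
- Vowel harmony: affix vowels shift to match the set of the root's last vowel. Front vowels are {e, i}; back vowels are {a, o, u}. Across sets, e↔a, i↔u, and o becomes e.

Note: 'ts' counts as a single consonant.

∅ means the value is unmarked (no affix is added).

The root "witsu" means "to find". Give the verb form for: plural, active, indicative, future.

Attach mood indicative -uts → witsuuts.
Attach number plural iw- → iwwitsuuts.
Attach tense future oz- → oziwwitsuuts.
Attach voice active ten- → tenoziwwitsuuts.
Apply vowel harmony: tenoziwwitsuuts → tanozuwwitsuuts.

tanozuwwitsuuts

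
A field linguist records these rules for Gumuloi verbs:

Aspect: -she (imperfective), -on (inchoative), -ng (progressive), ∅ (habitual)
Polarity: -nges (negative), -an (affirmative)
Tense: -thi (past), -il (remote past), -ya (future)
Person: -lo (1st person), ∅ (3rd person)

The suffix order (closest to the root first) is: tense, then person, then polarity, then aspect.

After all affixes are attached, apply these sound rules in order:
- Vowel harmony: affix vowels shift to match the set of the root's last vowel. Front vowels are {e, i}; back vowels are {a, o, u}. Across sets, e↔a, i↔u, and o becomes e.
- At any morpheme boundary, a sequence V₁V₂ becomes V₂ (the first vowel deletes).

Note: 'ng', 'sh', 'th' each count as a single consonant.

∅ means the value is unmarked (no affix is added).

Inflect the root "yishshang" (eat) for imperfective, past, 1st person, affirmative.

yishshangthulansha

Attach tense past -thi → yishshangthi.
Attach person 1st person -lo → yishshangthilo.
Attach polarity affirmative -an → yishshangthiloan.
Attach aspect imperfective -she → yishshangthiloanshe.
Apply vowel harmony: yishshangthiloanshe → yishshangthuloansha.
Apply vowel deletion: yishshangthuloansha → yishshangthulansha.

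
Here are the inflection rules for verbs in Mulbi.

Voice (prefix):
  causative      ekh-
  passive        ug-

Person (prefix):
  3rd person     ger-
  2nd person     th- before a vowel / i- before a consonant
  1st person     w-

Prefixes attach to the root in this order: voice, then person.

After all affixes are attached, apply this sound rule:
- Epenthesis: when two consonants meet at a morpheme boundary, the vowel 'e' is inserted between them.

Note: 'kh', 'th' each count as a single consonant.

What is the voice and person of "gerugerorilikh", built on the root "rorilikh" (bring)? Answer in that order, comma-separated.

passive, 3rd person

Segment: ger-ug-rorilikh.
voice: ug- → passive.
person: ger- → 3rd person.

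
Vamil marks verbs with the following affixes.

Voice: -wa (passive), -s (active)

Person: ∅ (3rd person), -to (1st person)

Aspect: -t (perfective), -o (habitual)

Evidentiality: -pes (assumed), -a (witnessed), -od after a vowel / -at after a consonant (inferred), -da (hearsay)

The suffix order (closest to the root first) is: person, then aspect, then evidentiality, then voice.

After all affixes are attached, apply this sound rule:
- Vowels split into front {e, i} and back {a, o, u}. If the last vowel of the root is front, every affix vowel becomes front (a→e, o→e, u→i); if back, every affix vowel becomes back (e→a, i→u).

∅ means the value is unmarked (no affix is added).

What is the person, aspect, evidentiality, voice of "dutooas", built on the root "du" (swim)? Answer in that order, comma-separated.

Segment: du-to-o-a-s.
person: -to → 1st person.
aspect: -o → habitual.
evidentiality: -a → witnessed.
voice: -s → active.

1st person, habitual, witnessed, active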